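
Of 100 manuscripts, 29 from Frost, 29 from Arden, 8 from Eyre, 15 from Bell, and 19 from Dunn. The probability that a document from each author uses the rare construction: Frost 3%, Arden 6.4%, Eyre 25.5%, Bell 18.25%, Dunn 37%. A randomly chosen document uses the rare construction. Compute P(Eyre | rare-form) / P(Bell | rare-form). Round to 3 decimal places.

Unnormalized posteriors (prior × likelihood):
  Frost: 0.29 × 0.03 = 0.0087
  Arden: 0.29 × 0.064 = 0.01856
  Eyre: 0.08 × 0.255 = 0.0204
  Bell: 0.15 × 0.1825 = 0.027375
  Dunn: 0.19 × 0.37 = 0.0703
Total = 0.145335.
The ratio is 0.0204 / 0.027375 (the normalizer cancels) = 0.745.

0.745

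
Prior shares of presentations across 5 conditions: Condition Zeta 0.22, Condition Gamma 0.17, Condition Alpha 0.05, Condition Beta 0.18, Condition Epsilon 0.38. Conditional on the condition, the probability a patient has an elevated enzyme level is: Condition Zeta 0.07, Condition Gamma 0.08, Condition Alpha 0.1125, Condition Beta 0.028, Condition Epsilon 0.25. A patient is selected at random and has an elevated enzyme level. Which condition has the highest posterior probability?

Condition Epsilon

By Bayes' rule, posterior ∝ prior × likelihood:
  Condition Zeta: 0.22 × 0.07 = 0.0154
  Condition Gamma: 0.17 × 0.08 = 0.0136
  Condition Alpha: 0.05 × 0.1125 = 0.005625
  Condition Beta: 0.18 × 0.028 = 0.00504
  Condition Epsilon: 0.38 × 0.25 = 0.095
Total = 0.134665.
Largest term belongs to Condition Epsilon, so Condition Epsilon is most probable.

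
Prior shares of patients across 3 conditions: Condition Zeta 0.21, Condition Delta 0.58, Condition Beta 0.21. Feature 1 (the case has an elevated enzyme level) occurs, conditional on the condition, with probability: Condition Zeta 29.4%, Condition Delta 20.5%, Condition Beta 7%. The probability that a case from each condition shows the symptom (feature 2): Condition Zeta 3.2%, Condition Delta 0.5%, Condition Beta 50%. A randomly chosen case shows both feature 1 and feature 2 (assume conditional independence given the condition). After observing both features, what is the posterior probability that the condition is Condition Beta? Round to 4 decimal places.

By Bayes' rule, posterior ∝ prior × likelihood:
  Condition Zeta: 0.21 × 0.294 × 0.032 = 0.00197568
  Condition Delta: 0.58 × 0.205 × 0.005 = 0.0005945
  Condition Beta: 0.21 × 0.07 × 0.5 = 0.00735
Sum = 0.00992018.
P(Condition Beta | evidence) = 0.00735 / 0.00992018 ≈ 0.7409.

0.7409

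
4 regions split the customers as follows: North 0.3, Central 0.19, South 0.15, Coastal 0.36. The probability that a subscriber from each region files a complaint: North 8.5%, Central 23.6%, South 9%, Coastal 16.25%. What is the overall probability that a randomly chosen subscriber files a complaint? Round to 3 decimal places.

Unnormalized posteriors (prior × likelihood):
  North: 0.3 × 0.085 = 0.0255
  Central: 0.19 × 0.236 = 0.04484
  South: 0.15 × 0.09 = 0.0135
  Coastal: 0.36 × 0.1625 = 0.0585
P(complaint) = 0.0255 + 0.04484 + 0.0135 + 0.0585 = 0.14234 → 0.142.

0.142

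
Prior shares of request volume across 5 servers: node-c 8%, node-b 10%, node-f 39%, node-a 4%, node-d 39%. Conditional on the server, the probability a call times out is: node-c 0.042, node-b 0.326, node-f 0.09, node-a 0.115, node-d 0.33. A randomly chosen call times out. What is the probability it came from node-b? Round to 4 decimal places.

Compute prior × likelihood for every hypothesis:
  node-c: 0.08 × 0.042 = 0.00336
  node-b: 0.1 × 0.326 = 0.0326
  node-f: 0.39 × 0.09 = 0.0351
  node-a: 0.04 × 0.115 = 0.0046
  node-d: 0.39 × 0.33 = 0.1287
Normalizing constant = 0.20436.
P(node-b | evidence) = 0.0326 / 0.20436 ≈ 0.1595.

0.1595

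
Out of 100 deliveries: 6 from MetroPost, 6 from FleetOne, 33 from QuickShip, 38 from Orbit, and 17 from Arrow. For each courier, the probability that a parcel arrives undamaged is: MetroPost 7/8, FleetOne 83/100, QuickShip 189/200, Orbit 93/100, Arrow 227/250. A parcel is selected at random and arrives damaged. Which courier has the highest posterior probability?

Taking complements, P(damaged | each) = MetroPost 0.125, FleetOne 0.17, QuickShip 0.055, Orbit 0.07, Arrow 0.092.
By Bayes' rule, posterior ∝ prior × likelihood:
  MetroPost: 0.06 × 0.125 = 0.0075
  FleetOne: 0.06 × 0.17 = 0.0102
  QuickShip: 0.33 × 0.055 = 0.01815
  Orbit: 0.38 × 0.07 = 0.0266
  Arrow: 0.17 × 0.092 = 0.01564
Sum = 0.07809.
Largest term belongs to Orbit, so Orbit is most probable.

Orbit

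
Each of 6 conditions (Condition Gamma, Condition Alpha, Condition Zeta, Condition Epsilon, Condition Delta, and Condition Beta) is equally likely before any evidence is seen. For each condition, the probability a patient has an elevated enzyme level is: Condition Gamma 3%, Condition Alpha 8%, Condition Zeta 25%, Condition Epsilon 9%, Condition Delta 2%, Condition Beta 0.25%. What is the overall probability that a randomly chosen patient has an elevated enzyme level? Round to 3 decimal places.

0.079

With a uniform prior (1/6 each), posterior ∝ likelihood:
  Condition Gamma: 0.03
  Condition Alpha: 0.08
  Condition Zeta: 0.25
  Condition Epsilon: 0.09
  Condition Delta: 0.02
  Condition Beta: 0.0025
P(elevated) = (1/6) × (0.03 + 0.08 + 0.25 + 0.09 + 0.02 + 0.0025) = 0.4725/6 ≈ 0.079.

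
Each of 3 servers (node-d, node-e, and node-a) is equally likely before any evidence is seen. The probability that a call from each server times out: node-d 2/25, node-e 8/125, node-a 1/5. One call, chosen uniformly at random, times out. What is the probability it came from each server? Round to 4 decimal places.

node-d 0.2326, node-e 0.1860, node-a 0.5814

Since the prior is uniform, the posterior is proportional to the likelihood:
  node-d: 0.08
  node-e: 0.064
  node-a: 0.2
Total = 0.344.
P(node-d | timeout) = 0.08/0.344 ≈ 0.2326
P(node-e | timeout) = 0.064/0.344 ≈ 0.1860
P(node-a | timeout) = 0.2/0.344 ≈ 0.5814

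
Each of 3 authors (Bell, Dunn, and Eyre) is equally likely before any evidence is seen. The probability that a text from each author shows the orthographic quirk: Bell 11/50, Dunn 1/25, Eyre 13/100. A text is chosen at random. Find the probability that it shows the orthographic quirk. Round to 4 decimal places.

With a uniform prior (1/3 each), posterior ∝ likelihood:
  Bell: 0.22
  Dunn: 0.04
  Eyre: 0.13
P(quirk) = (1/3) × (0.22 + 0.04 + 0.13) = 0.39/3 ≈ 0.1300.

0.1300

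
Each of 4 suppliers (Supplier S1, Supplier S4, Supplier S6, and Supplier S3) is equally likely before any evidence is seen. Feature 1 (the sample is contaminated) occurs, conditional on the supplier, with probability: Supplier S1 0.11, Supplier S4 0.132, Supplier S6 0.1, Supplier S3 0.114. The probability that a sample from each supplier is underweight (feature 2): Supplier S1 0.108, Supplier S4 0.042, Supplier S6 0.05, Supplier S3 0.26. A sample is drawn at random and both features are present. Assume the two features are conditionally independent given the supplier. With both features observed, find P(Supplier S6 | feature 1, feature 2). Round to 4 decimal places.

Since the prior is uniform, the posterior is proportional to the likelihood:
  Supplier S1: 0.11 × 0.108 = 0.01188
  Supplier S4: 0.132 × 0.042 = 0.005544
  Supplier S6: 0.1 × 0.05 = 0.005
  Supplier S3: 0.114 × 0.26 = 0.02964
Total = 0.052064.
P(Supplier S6 | evidence) = 0.005 / 0.052064 ≈ 0.0960.

0.0960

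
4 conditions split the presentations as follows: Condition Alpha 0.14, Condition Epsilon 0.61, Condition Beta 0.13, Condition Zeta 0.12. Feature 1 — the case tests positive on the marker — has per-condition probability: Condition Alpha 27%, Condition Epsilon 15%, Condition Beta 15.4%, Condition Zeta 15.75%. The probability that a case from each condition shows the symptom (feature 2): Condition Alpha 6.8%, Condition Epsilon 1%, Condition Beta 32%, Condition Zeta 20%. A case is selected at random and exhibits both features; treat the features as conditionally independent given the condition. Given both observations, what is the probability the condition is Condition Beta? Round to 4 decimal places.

0.4686

Unnormalized posteriors (prior × likelihood):
  Condition Alpha: 0.14 × 0.27 × 0.068 = 0.0025704
  Condition Epsilon: 0.61 × 0.15 × 0.01 = 0.000915
  Condition Beta: 0.13 × 0.154 × 0.32 = 0.0064064
  Condition Zeta: 0.12 × 0.1575 × 0.2 = 0.00378
Total = 0.0136718.
P(Condition Beta | evidence) = 0.0064064 / 0.0136718 ≈ 0.4686.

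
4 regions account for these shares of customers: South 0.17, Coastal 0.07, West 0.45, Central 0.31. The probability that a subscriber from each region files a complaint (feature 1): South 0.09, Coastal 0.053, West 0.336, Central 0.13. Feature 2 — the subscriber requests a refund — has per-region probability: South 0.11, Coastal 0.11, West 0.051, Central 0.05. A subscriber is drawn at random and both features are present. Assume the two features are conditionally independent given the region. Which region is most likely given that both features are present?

Compute prior × likelihood for every hypothesis:
  South: 0.17 × 0.09 × 0.11 = 0.001683
  Coastal: 0.07 × 0.053 × 0.11 = 0.0004081
  West: 0.45 × 0.336 × 0.051 = 0.0077112
  Central: 0.31 × 0.13 × 0.05 = 0.002015
Total = 0.0118173.
Largest term belongs to West, so West is most probable.

West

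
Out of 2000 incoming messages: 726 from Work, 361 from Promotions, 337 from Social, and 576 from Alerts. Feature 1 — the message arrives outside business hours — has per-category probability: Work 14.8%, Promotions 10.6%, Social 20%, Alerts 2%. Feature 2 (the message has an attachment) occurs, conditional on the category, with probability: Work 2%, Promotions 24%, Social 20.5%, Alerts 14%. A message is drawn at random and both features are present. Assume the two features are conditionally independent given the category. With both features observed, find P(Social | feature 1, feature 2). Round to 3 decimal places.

0.516

Unnormalized posteriors (prior × likelihood):
  Work: 0.363 × 0.148 × 0.02 = 0.00107448
  Promotions: 0.1805 × 0.106 × 0.24 = 0.00459192
  Social: 0.1685 × 0.2 × 0.205 = 0.0069085
  Alerts: 0.288 × 0.02 × 0.14 = 0.0008064
Normalizing constant = 0.0133813.
P(Social | evidence) = 0.0069085 / 0.0133813 ≈ 0.516.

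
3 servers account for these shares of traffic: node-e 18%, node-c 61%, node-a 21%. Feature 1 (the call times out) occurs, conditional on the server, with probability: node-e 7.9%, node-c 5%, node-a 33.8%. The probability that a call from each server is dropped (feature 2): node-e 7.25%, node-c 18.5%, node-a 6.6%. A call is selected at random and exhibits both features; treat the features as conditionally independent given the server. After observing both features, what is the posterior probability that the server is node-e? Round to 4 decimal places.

0.0908

By Bayes' rule, posterior ∝ prior × likelihood:
  node-e: 0.18 × 0.079 × 0.0725 = 0.00103095
  node-c: 0.61 × 0.05 × 0.185 = 0.0056425
  node-a: 0.21 × 0.338 × 0.066 = 0.00468468
Sum = 0.01135813.
P(node-e | evidence) = 0.00103095 / 0.01135813 ≈ 0.0908.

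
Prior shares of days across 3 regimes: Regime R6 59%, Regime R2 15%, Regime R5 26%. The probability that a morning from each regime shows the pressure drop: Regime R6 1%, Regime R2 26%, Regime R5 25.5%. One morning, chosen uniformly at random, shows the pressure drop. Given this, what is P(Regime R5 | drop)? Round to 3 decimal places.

By Bayes' rule, posterior ∝ prior × likelihood:
  Regime R6: 0.59 × 0.01 = 0.0059
  Regime R2: 0.15 × 0.26 = 0.039
  Regime R5: 0.26 × 0.255 = 0.0663
Sum = 0.1112.
P(Regime R5 | evidence) = 0.0663 / 0.1112 ≈ 0.596.

0.596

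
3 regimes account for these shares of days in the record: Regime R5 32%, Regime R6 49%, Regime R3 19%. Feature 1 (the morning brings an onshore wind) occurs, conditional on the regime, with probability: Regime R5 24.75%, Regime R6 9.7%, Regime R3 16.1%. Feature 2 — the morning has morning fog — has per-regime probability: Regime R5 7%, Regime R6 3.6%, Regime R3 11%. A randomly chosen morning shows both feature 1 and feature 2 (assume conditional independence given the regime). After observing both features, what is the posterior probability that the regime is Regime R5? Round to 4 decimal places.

By Bayes' rule, posterior ∝ prior × likelihood:
  Regime R5: 0.32 × 0.2475 × 0.07 = 0.005544
  Regime R6: 0.49 × 0.097 × 0.036 = 0.00171108
  Regime R3: 0.19 × 0.161 × 0.11 = 0.0033649
Total = 0.01061998.
P(Regime R5 | evidence) = 0.005544 / 0.01061998 ≈ 0.5220.

0.5220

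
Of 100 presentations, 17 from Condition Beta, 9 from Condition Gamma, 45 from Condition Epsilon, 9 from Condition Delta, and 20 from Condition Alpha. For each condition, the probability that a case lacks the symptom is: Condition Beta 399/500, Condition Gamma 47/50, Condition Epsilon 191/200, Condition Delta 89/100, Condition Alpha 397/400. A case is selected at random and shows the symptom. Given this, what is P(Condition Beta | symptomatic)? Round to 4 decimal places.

Taking complements, P(symptomatic | each) = Condition Beta 0.202, Condition Gamma 0.06, Condition Epsilon 0.045, Condition Delta 0.11, Condition Alpha 0.0075.
Unnormalized posteriors (prior × likelihood):
  Condition Beta: 0.17 × 0.202 = 0.03434
  Condition Gamma: 0.09 × 0.06 = 0.0054
  Condition Epsilon: 0.45 × 0.045 = 0.02025
  Condition Delta: 0.09 × 0.11 = 0.0099
  Condition Alpha: 0.2 × 0.0075 = 0.0015
Total = 0.07139.
P(Condition Beta | evidence) = 0.03434 / 0.07139 ≈ 0.4810.

0.4810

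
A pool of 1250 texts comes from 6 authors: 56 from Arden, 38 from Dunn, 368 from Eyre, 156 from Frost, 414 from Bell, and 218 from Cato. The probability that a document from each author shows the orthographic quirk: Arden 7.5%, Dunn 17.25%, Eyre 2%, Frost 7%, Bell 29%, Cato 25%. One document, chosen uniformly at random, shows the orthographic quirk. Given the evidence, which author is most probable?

Prior × likelihood for each hypothesis:
  Arden: 0.0448 × 0.075 = 0.00336
  Dunn: 0.0304 × 0.1725 = 0.005244
  Eyre: 0.2944 × 0.02 = 0.005888
  Frost: 0.1248 × 0.07 = 0.008736
  Bell: 0.3312 × 0.29 = 0.096048
  Cato: 0.1744 × 0.25 = 0.0436
Normalizing constant = 0.162876.
Largest term belongs to Bell, so Bell is most probable.

Bell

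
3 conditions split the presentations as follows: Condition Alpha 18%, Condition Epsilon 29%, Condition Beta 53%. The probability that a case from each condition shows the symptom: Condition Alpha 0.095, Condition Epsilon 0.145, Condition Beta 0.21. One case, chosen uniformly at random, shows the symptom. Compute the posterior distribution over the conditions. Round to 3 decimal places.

Compute prior × likelihood for every hypothesis:
  Condition Alpha: 0.18 × 0.095 = 0.0171
  Condition Epsilon: 0.29 × 0.145 = 0.04205
  Condition Beta: 0.53 × 0.21 = 0.1113
Sum = 0.17045.
P(Condition Alpha | symptomatic) = 0.0171/0.17045 ≈ 0.100
P(Condition Epsilon | symptomatic) = 0.04205/0.17045 ≈ 0.247
P(Condition Beta | symptomatic) = 0.1113/0.17045 ≈ 0.653
(Check: 0.100+0.247+0.653 = 1.000.)

Condition Alpha 0.100, Condition Epsilon 0.247, Condition Beta 0.653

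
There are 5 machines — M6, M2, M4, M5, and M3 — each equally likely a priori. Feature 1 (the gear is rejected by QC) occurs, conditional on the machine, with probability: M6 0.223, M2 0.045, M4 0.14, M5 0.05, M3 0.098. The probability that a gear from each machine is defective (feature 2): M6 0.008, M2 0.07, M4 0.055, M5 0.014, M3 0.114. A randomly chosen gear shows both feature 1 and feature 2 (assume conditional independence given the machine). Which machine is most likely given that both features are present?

M3

With a uniform prior (1/5 each), posterior ∝ likelihood:
  M6: 0.223 × 0.008 = 0.001784
  M2: 0.045 × 0.07 = 0.00315
  M4: 0.14 × 0.055 = 0.0077
  M5: 0.05 × 0.014 = 0.0007
  M3: 0.098 × 0.114 = 0.011172
Sum = 0.024506.
Largest term belongs to M3, so M3 is most probable.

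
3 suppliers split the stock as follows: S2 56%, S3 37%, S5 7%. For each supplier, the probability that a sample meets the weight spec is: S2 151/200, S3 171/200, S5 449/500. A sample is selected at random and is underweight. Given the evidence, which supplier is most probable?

S2

Taking complements, P(underweight | each) = S2 0.245, S3 0.145, S5 0.102.
Unnormalized posteriors (prior × likelihood):
  S2: 0.56 × 0.245 = 0.1372
  S3: 0.37 × 0.145 = 0.05365
  S5: 0.07 × 0.102 = 0.00714
Normalizing constant = 0.19799.
Largest term belongs to S2, so S2 is most probable.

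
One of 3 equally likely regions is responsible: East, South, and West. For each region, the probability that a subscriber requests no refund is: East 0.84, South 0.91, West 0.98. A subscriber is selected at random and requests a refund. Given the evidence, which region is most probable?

East

Taking complements, P(refund | each) = East 0.16, South 0.09, West 0.02.
Since the prior is uniform, the posterior is proportional to the likelihood:
  East: 0.16
  South: 0.09
  West: 0.02
Normalizing constant = 0.27.
Largest term belongs to East, so East is most probable.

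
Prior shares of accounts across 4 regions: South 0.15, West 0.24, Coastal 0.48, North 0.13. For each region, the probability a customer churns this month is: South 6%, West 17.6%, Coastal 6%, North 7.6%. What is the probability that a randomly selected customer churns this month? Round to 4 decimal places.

0.0899

Prior × likelihood for each hypothesis:
  South: 0.15 × 0.06 = 0.009
  West: 0.24 × 0.176 = 0.04224
  Coastal: 0.48 × 0.06 = 0.0288
  North: 0.13 × 0.076 = 0.00988
P(churn) = 0.009 + 0.04224 + 0.0288 + 0.00988 = 0.08992 → 0.0899.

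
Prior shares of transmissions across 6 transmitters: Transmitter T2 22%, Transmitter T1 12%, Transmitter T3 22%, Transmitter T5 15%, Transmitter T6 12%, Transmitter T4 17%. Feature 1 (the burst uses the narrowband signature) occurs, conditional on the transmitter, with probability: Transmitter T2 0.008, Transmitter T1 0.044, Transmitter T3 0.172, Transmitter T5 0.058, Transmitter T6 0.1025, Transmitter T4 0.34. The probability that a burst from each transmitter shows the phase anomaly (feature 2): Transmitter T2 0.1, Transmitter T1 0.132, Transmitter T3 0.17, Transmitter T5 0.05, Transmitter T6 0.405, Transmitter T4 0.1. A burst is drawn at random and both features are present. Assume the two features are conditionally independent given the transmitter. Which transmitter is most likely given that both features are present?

Transmitter T3

Compute prior × likelihood for every hypothesis:
  Transmitter T2: 0.22 × 0.008 × 0.1 = 0.000176
  Transmitter T1: 0.12 × 0.044 × 0.132 = 0.00069696
  Transmitter T3: 0.22 × 0.172 × 0.17 = 0.0064328
  Transmitter T5: 0.15 × 0.058 × 0.05 = 0.000435
  Transmitter T6: 0.12 × 0.1025 × 0.405 = 0.0049815
  Transmitter T4: 0.17 × 0.34 × 0.1 = 0.00578
Sum = 0.01850226.
Largest term belongs to Transmitter T3, so Transmitter T3 is most probable.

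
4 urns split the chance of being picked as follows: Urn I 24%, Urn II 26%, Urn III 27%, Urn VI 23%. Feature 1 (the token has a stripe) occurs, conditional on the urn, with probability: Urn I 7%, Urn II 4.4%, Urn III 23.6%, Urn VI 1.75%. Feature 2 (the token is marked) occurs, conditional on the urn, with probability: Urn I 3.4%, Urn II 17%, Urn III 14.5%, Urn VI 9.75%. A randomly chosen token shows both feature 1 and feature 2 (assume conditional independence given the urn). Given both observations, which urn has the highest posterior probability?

Urn III

By Bayes' rule, posterior ∝ prior × likelihood:
  Urn I: 0.24 × 0.07 × 0.034 = 0.0005712
  Urn II: 0.26 × 0.044 × 0.17 = 0.0019448
  Urn III: 0.27 × 0.236 × 0.145 = 0.0092394
  Urn VI: 0.23 × 0.0175 × 0.0975 = 0.0003924375
Normalizing constant = 0.0121478375.
Largest term belongs to Urn III, so Urn III is most probable.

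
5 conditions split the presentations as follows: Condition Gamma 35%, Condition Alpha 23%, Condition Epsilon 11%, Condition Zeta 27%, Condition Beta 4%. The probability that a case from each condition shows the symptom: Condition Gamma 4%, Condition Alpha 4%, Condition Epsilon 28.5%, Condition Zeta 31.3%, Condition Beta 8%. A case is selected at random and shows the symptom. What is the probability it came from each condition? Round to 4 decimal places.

Compute prior × likelihood for every hypothesis:
  Condition Gamma: 0.35 × 0.04 = 0.014
  Condition Alpha: 0.23 × 0.04 = 0.0092
  Condition Epsilon: 0.11 × 0.285 = 0.03135
  Condition Zeta: 0.27 × 0.313 = 0.08451
  Condition Beta: 0.04 × 0.08 = 0.0032
Normalizing constant = 0.14226.
P(Condition Gamma | symptomatic) = 0.014/0.14226 ≈ 0.0984
P(Condition Alpha | symptomatic) = 0.0092/0.14226 ≈ 0.0647
P(Condition Epsilon | symptomatic) = 0.03135/0.14226 ≈ 0.2204
P(Condition Zeta | symptomatic) = 0.08451/0.14226 ≈ 0.5941
P(Condition Beta | symptomatic) = 0.0032/0.14226 ≈ 0.0225
(Check: 0.0984+0.0647+0.2204+0.5941+0.0225 = 1.0001.)

Condition Gamma 0.0984, Condition Alpha 0.0647, Condition Epsilon 0.2204, Condition Zeta 0.5941, Condition Beta 0.0225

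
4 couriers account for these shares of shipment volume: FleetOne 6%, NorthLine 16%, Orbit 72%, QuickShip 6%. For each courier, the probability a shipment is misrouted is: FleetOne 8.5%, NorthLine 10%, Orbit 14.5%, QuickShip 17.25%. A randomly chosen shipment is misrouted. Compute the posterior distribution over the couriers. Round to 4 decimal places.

FleetOne 0.0375, NorthLine 0.1178, Orbit 0.7685, QuickShip 0.0762

Unnormalized posteriors (prior × likelihood):
  FleetOne: 0.06 × 0.085 = 0.0051
  NorthLine: 0.16 × 0.1 = 0.016
  Orbit: 0.72 × 0.145 = 0.1044
  QuickShip: 0.06 × 0.1725 = 0.01035
Normalizing constant = 0.13585.
P(FleetOne | misrouted) = 0.0051/0.13585 ≈ 0.0375
P(NorthLine | misrouted) = 0.016/0.13585 ≈ 0.1178
P(Orbit | misrouted) = 0.1044/0.13585 ≈ 0.7685
P(QuickShip | misrouted) = 0.01035/0.13585 ≈ 0.0762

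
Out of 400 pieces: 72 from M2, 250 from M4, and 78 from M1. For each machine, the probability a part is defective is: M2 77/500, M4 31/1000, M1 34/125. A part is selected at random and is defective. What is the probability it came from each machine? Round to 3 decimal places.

M2 0.277, M4 0.193, M1 0.530

By Bayes' rule, posterior ∝ prior × likelihood:
  M2: 0.18 × 0.154 = 0.02772
  M4: 0.625 × 0.031 = 0.019375
  M1: 0.195 × 0.272 = 0.05304
Normalizing constant = 0.100135.
P(M2 | defective) = 0.02772/0.100135 ≈ 0.277
P(M4 | defective) = 0.019375/0.100135 ≈ 0.193
P(M1 | defective) = 0.05304/0.100135 ≈ 0.530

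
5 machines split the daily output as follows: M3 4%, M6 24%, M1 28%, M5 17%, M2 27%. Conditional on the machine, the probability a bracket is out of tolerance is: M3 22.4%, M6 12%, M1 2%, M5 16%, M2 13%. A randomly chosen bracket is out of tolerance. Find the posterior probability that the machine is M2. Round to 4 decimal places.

By Bayes' rule, posterior ∝ prior × likelihood:
  M3: 0.04 × 0.224 = 0.00896
  M6: 0.24 × 0.12 = 0.0288
  M1: 0.28 × 0.02 = 0.0056
  M5: 0.17 × 0.16 = 0.0272
  M2: 0.27 × 0.13 = 0.0351
Total = 0.10566.
P(M2 | evidence) = 0.0351 / 0.10566 ≈ 0.3322.

0.3322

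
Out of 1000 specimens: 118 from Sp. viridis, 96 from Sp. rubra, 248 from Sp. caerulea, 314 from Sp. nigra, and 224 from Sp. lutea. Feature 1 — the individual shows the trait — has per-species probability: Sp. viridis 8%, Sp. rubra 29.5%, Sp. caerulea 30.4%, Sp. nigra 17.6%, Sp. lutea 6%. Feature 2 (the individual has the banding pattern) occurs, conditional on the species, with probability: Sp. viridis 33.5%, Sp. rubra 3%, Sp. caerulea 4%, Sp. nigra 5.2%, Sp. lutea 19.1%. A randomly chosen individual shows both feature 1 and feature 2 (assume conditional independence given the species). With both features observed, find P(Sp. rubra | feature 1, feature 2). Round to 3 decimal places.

Compute prior × likelihood for every hypothesis:
  Sp. viridis: 0.118 × 0.08 × 0.335 = 0.0031624
  Sp. rubra: 0.096 × 0.295 × 0.03 = 0.0008496
  Sp. caerulea: 0.248 × 0.304 × 0.04 = 0.00301568
  Sp. nigra: 0.314 × 0.176 × 0.052 = 0.002873728
  Sp. lutea: 0.224 × 0.06 × 0.191 = 0.00256704
Total = 0.012468448.
P(Sp. rubra | evidence) = 0.0008496 / 0.012468448 ≈ 0.068.

0.068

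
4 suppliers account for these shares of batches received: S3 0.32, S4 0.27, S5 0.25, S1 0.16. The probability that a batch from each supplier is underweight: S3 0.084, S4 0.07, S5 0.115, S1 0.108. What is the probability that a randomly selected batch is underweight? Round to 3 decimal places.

0.092

Unnormalized posteriors (prior × likelihood):
  S3: 0.32 × 0.084 = 0.02688
  S4: 0.27 × 0.07 = 0.0189
  S5: 0.25 × 0.115 = 0.02875
  S1: 0.16 × 0.108 = 0.01728
P(underweight) = 0.02688 + 0.0189 + 0.02875 + 0.01728 = 0.09181 → 0.092.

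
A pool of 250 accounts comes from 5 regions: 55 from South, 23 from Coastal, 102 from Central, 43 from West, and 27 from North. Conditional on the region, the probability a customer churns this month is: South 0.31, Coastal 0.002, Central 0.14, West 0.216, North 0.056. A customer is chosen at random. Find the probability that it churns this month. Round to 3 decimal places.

0.169

Compute prior × likelihood for every hypothesis:
  South: 0.22 × 0.31 = 0.0682
  Coastal: 0.092 × 0.002 = 0.000184
  Central: 0.408 × 0.14 = 0.05712
  West: 0.172 × 0.216 = 0.037152
  North: 0.108 × 0.056 = 0.006048
P(churn) = 0.0682 + 0.000184 + 0.05712 + 0.037152 + 0.006048 = 0.168704 → 0.169.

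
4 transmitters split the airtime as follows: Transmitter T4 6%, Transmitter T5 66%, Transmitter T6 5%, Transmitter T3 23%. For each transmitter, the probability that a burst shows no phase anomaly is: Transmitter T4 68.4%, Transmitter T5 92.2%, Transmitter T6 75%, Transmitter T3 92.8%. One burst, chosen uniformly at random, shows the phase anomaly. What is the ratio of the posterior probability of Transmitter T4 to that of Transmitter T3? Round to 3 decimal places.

1.145

Taking complements, P(anomaly | each) = Transmitter T4 0.316, Transmitter T5 0.078, Transmitter T6 0.25, Transmitter T3 0.072.
Prior × likelihood for each hypothesis:
  Transmitter T4: 0.06 × 0.316 = 0.01896
  Transmitter T5: 0.66 × 0.078 = 0.05148
  Transmitter T6: 0.05 × 0.25 = 0.0125
  Transmitter T3: 0.23 × 0.072 = 0.01656
Total = 0.0995.
The ratio is 0.01896 / 0.01656 (the normalizer cancels) = 1.145.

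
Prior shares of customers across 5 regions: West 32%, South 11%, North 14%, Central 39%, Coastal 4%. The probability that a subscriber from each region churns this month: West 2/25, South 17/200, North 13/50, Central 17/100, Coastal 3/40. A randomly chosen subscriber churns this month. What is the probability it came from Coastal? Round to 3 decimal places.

Prior × likelihood for each hypothesis:
  West: 0.32 × 0.08 = 0.0256
  South: 0.11 × 0.085 = 0.00935
  North: 0.14 × 0.26 = 0.0364
  Central: 0.39 × 0.17 = 0.0663
  Coastal: 0.04 × 0.075 = 0.003
Total = 0.14065.
P(Coastal | evidence) = 0.003 / 0.14065 ≈ 0.021.

0.021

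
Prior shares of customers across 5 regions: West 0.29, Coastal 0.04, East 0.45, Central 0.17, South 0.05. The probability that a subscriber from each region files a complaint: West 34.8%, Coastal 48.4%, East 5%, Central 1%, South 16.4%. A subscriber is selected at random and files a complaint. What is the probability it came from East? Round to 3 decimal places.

0.147

By Bayes' rule, posterior ∝ prior × likelihood:
  West: 0.29 × 0.348 = 0.10092
  Coastal: 0.04 × 0.484 = 0.01936
  East: 0.45 × 0.05 = 0.0225
  Central: 0.17 × 0.01 = 0.0017
  South: 0.05 × 0.164 = 0.0082
Total = 0.15268.
P(East | evidence) = 0.0225 / 0.15268 ≈ 0.147.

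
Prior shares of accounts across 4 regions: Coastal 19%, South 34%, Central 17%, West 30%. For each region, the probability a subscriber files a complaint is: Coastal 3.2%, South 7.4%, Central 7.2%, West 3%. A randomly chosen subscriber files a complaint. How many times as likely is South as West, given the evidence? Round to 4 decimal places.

Prior × likelihood for each hypothesis:
  Coastal: 0.19 × 0.032 = 0.00608
  South: 0.34 × 0.074 = 0.02516
  Central: 0.17 × 0.072 = 0.01224
  West: 0.3 × 0.03 = 0.009
Normalizing constant = 0.05248.
The ratio is 0.02516 / 0.009 (the normalizer cancels) = 2.7956.

2.7956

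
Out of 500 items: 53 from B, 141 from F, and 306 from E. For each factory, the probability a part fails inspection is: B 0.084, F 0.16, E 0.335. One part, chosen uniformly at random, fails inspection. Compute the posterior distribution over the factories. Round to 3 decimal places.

B 0.034, F 0.174, E 0.791

Compute prior × likelihood for every hypothesis:
  B: 0.106 × 0.084 = 0.008904
  F: 0.282 × 0.16 = 0.04512
  E: 0.612 × 0.335 = 0.20502
Total = 0.259044.
P(B | nonconforming) = 0.008904/0.259044 ≈ 0.034
P(F | nonconforming) = 0.04512/0.259044 ≈ 0.174
P(E | nonconforming) = 0.20502/0.259044 ≈ 0.791
(Check: 0.034+0.174+0.791 = 0.999.)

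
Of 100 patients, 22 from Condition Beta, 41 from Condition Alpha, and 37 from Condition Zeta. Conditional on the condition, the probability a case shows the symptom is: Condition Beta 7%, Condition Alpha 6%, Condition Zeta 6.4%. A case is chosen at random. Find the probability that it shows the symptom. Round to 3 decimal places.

0.064

Unnormalized posteriors (prior × likelihood):
  Condition Beta: 0.22 × 0.07 = 0.0154
  Condition Alpha: 0.41 × 0.06 = 0.0246
  Condition Zeta: 0.37 × 0.064 = 0.02368
P(symptomatic) = 0.0154 + 0.0246 + 0.02368 = 0.06368 → 0.064.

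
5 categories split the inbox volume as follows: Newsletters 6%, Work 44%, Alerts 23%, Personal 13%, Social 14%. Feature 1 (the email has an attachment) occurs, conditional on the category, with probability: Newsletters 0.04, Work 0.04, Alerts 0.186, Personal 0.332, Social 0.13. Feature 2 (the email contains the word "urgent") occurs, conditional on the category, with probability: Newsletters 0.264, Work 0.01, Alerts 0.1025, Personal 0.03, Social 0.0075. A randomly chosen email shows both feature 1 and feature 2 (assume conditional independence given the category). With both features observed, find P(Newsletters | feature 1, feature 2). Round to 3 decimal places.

0.096

By Bayes' rule, posterior ∝ prior × likelihood:
  Newsletters: 0.06 × 0.04 × 0.264 = 0.0006336
  Work: 0.44 × 0.04 × 0.01 = 0.000176
  Alerts: 0.23 × 0.186 × 0.1025 = 0.00438495
  Personal: 0.13 × 0.332 × 0.03 = 0.0012948
  Social: 0.14 × 0.13 × 0.0075 = 0.0001365
Normalizing constant = 0.00662585.
P(Newsletters | evidence) = 0.0006336 / 0.00662585 ≈ 0.096.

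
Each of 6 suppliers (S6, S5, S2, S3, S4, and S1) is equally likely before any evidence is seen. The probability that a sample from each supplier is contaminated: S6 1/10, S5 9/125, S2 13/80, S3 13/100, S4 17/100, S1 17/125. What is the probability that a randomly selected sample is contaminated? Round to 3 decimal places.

Since the prior is uniform, the posterior is proportional to the likelihood:
  S6: 0.1
  S5: 0.072
  S2: 0.1625
  S3: 0.13
  S4: 0.17
  S1: 0.136
P(contaminated) = (1/6) × (0.1 + 0.072 + 0.1625 + 0.13 + 0.17 + 0.136) = 0.7705/6 ≈ 0.128.

0.128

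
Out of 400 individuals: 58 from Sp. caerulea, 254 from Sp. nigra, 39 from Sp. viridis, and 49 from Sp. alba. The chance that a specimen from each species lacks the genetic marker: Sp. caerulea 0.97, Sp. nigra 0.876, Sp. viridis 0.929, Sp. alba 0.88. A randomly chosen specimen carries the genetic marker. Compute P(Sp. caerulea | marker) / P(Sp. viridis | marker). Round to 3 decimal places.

Taking complements, P(marker | each) = Sp. caerulea 0.03, Sp. nigra 0.124, Sp. viridis 0.071, Sp. alba 0.12.
By Bayes' rule, posterior ∝ prior × likelihood:
  Sp. caerulea: 0.145 × 0.03 = 0.00435
  Sp. nigra: 0.635 × 0.124 = 0.07874
  Sp. viridis: 0.0975 × 0.071 = 0.0069225
  Sp. alba: 0.1225 × 0.12 = 0.0147
Sum = 0.1047125.
The ratio is 0.00435 / 0.0069225 (the normalizer cancels) = 0.628.

0.628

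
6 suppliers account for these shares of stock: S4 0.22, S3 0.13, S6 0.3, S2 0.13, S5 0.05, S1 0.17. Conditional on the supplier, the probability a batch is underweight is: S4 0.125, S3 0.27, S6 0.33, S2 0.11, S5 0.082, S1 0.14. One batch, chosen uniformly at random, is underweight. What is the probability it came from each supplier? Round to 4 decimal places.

S4 0.1349, S3 0.1722, S6 0.4858, S2 0.0702, S5 0.0201, S1 0.1168

Unnormalized posteriors (prior × likelihood):
  S4: 0.22 × 0.125 = 0.0275
  S3: 0.13 × 0.27 = 0.0351
  S6: 0.3 × 0.33 = 0.099
  S2: 0.13 × 0.11 = 0.0143
  S5: 0.05 × 0.082 = 0.0041
  S1: 0.17 × 0.14 = 0.0238
Total = 0.2038.
P(S4 | underweight) = 0.0275/0.2038 ≈ 0.1349
P(S3 | underweight) = 0.0351/0.2038 ≈ 0.1722
P(S6 | underweight) = 0.099/0.2038 ≈ 0.4858
P(S2 | underweight) = 0.0143/0.2038 ≈ 0.0702
P(S5 | underweight) = 0.0041/0.2038 ≈ 0.0201
P(S1 | underweight) = 0.0238/0.2038 ≈ 0.1168
(Check: 0.1349+0.1722+0.4858+0.0702+0.0201+0.1168 = 1.0000.)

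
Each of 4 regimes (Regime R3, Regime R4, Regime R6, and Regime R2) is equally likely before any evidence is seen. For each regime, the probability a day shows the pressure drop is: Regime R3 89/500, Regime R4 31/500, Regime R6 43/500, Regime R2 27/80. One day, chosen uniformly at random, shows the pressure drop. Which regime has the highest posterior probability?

Since the prior is uniform, the posterior is proportional to the likelihood:
  Regime R3: 0.178
  Regime R4: 0.062
  Regime R6: 0.086
  Regime R2: 0.3375
Sum = 0.6635.
Largest term belongs to Regime R2, so Regime R2 is most probable.

Regime R2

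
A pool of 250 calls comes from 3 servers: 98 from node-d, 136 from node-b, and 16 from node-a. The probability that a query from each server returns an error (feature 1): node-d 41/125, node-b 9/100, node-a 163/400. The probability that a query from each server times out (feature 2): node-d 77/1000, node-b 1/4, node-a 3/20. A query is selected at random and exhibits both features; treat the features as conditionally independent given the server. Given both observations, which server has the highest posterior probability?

Prior × likelihood for each hypothesis:
  node-d: 0.392 × 0.328 × 0.077 = 0.009900352
  node-b: 0.544 × 0.09 × 0.25 = 0.01224
  node-a: 0.064 × 0.4075 × 0.15 = 0.003912
Sum = 0.026052352.
Largest term belongs to node-b, so node-b is most probable.

node-b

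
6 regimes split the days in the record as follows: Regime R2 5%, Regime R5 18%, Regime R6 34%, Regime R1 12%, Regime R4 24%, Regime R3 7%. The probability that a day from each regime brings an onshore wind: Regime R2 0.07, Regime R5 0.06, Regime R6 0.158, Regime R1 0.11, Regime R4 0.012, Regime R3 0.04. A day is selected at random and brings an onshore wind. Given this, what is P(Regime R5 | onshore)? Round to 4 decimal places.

Compute prior × likelihood for every hypothesis:
  Regime R2: 0.05 × 0.07 = 0.0035
  Regime R5: 0.18 × 0.06 = 0.0108
  Regime R6: 0.34 × 0.158 = 0.05372
  Regime R1: 0.12 × 0.11 = 0.0132
  Regime R4: 0.24 × 0.012 = 0.00288
  Regime R3: 0.07 × 0.04 = 0.0028
Total = 0.0869.
P(Regime R5 | evidence) = 0.0108 / 0.0869 ≈ 0.1243.

0.1243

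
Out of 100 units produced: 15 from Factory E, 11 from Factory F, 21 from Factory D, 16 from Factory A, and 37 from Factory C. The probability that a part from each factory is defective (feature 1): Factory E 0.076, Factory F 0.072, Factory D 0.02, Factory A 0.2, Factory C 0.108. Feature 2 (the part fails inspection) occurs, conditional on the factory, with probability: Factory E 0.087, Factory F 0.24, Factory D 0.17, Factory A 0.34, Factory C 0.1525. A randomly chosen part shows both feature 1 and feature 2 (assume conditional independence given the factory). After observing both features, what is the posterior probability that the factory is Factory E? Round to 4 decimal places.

0.0482

Compute prior × likelihood for every hypothesis:
  Factory E: 0.15 × 0.076 × 0.087 = 0.0009918
  Factory F: 0.11 × 0.072 × 0.24 = 0.0019008
  Factory D: 0.21 × 0.02 × 0.17 = 0.000714
  Factory A: 0.16 × 0.2 × 0.34 = 0.01088
  Factory C: 0.37 × 0.108 × 0.1525 = 0.0060939
Sum = 0.0205805.
P(Factory E | evidence) = 0.0009918 / 0.0205805 ≈ 0.0482.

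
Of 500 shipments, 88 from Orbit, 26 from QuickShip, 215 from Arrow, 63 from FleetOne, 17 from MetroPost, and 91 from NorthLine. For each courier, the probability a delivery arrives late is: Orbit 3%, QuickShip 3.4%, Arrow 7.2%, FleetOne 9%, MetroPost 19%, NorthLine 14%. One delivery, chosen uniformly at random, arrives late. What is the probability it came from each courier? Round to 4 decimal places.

Compute prior × likelihood for every hypothesis:
  Orbit: 0.176 × 0.03 = 0.00528
  QuickShip: 0.052 × 0.034 = 0.001768
  Arrow: 0.43 × 0.072 = 0.03096
  FleetOne: 0.126 × 0.09 = 0.01134
  MetroPost: 0.034 × 0.19 = 0.00646
  NorthLine: 0.182 × 0.14 = 0.02548
Total = 0.081288.
P(Orbit | late) = 0.00528/0.081288 ≈ 0.0650
P(QuickShip | late) = 0.001768/0.081288 ≈ 0.0217
P(Arrow | late) = 0.03096/0.081288 ≈ 0.3809
P(FleetOne | late) = 0.01134/0.081288 ≈ 0.1395
P(MetroPost | late) = 0.00646/0.081288 ≈ 0.0795
P(NorthLine | late) = 0.02548/0.081288 ≈ 0.3135

Orbit 0.0650, QuickShip 0.0217, Arrow 0.3809, FleetOne 0.1395, MetroPost 0.0795, NorthLine 0.3135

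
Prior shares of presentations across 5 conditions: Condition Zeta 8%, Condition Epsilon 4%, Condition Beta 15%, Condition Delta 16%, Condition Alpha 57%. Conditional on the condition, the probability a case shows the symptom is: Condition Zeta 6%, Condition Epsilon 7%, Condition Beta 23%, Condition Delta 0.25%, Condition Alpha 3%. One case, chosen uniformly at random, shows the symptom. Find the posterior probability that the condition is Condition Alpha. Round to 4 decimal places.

Unnormalized posteriors (prior × likelihood):
  Condition Zeta: 0.08 × 0.06 = 0.0048
  Condition Epsilon: 0.04 × 0.07 = 0.0028
  Condition Beta: 0.15 × 0.23 = 0.0345
  Condition Delta: 0.16 × 0.0025 = 0.0004
  Condition Alpha: 0.57 × 0.03 = 0.0171
Sum = 0.0596.
P(Condition Alpha | evidence) = 0.0171 / 0.0596 ≈ 0.2869.

0.2869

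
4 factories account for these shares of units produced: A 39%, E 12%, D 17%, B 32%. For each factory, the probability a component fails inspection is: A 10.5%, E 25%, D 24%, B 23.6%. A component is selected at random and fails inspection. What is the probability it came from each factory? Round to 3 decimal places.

A 0.219, E 0.160, D 0.218, B 0.403

Compute prior × likelihood for every hypothesis:
  A: 0.39 × 0.105 = 0.04095
  E: 0.12 × 0.25 = 0.03
  D: 0.17 × 0.24 = 0.0408
  B: 0.32 × 0.236 = 0.07552
Sum = 0.18727.
P(A | nonconforming) = 0.04095/0.18727 ≈ 0.219
P(E | nonconforming) = 0.03/0.18727 ≈ 0.160
P(D | nonconforming) = 0.0408/0.18727 ≈ 0.218
P(B | nonconforming) = 0.07552/0.18727 ≈ 0.403
(Check: 0.219+0.160+0.218+0.403 = 1.000.)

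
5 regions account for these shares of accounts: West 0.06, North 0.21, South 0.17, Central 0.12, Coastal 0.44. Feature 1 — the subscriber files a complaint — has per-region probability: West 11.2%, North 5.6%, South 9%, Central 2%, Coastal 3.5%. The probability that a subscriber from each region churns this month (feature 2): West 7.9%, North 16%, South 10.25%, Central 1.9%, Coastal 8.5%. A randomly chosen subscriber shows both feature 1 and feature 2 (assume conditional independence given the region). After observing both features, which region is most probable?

By Bayes' rule, posterior ∝ prior × likelihood:
  West: 0.06 × 0.112 × 0.079 = 0.00053088
  North: 0.21 × 0.056 × 0.16 = 0.0018816
  South: 0.17 × 0.09 × 0.1025 = 0.00156825
  Central: 0.12 × 0.02 × 0.019 = 0.0000456
  Coastal: 0.44 × 0.035 × 0.085 = 0.001309
Total = 0.00533533.
Largest term belongs to North, so North is most probable.

North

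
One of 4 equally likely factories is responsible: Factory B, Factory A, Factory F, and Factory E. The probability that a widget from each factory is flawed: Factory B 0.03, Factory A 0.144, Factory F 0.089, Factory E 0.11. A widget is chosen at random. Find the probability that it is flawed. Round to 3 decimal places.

Since the prior is uniform, the posterior is proportional to the likelihood:
  Factory B: 0.03
  Factory A: 0.144
  Factory F: 0.089
  Factory E: 0.11
P(flawed) = (1/4) × (0.03 + 0.144 + 0.089 + 0.11) = 0.373/4 ≈ 0.093.

0.093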